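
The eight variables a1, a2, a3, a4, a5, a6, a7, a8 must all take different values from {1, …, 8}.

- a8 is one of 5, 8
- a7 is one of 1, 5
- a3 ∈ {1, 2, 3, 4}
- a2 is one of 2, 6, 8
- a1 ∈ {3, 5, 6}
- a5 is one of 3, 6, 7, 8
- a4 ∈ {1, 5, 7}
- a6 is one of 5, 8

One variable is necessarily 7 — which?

a4

Among the 8 variables, 4 fits only a3 (and all 8 values in {1, 2, 3, 4, 5, 6, 7, 8} must be used), so a3 = 4.
The 7 still-open variables together cover exactly {1, 2, 3, 5, 6, 7, 8} — 7 values for 7 variables — and 2 appears only in a2's list, so a2 = 2.
a6 and a8 between them cover only {5, 8} — a naked pair. Remove those values from a1, a4, a5, a7.
That leaves a7 = 1. Strike 1 from a4.
So 7 goes to a4.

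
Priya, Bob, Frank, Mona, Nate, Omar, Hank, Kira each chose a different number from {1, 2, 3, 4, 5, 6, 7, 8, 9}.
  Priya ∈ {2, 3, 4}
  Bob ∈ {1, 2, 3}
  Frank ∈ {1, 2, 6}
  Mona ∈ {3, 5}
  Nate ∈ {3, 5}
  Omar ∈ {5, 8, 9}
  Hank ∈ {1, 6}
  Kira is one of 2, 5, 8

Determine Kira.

8

Among the 8 variables, 4 fits only Priya (and all 8 values in {1, 2, 3, 4, 5, 6, 8, 9} must be used), so Priya = 4.
The 7 still-open variables together cover exactly {1, 2, 3, 5, 6, 8, 9} — 7 values for 7 variables — and 9 appears only in Omar's list, so Omar = 9.
The 6 still-open variables together cover exactly {1, 2, 3, 5, 6, 8} — 6 values for 6 variables — and 8 appears only in Kira's list, so Kira = 8.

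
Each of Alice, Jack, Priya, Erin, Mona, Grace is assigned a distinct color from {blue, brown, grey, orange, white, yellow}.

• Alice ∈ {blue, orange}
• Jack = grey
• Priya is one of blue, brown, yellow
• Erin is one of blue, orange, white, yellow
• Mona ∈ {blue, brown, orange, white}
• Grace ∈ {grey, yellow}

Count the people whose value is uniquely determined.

Jack's domain is down to {grey}, so Jack = grey. So Grace can't be grey.
Grace must be yellow (only option left). Strike yellow from Priya, Erin.
Determined: Jack=grey, Grace=yellow. The other people each still have more than one consistent value. That makes 2.

2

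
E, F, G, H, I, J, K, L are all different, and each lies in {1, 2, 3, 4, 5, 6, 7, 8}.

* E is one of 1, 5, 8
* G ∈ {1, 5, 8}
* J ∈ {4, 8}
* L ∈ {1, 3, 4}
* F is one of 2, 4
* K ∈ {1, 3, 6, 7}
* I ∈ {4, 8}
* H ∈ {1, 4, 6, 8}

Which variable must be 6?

The 8 variables draw from only 8 values {1, 2, 3, 4, 5, 6, 7, 8}, so each is used; only F can be 2, hence F = 2.
The 7 still-open variables together cover exactly {1, 3, 4, 5, 6, 7, 8} — 7 values for 7 variables — and 7 appears only in K's list, so K = 7.
Among the 6 still-open variables, 3 fits only L (and all 6 values in {1, 3, 4, 5, 6, 8} must be used), so L = 3.
The 5 still-open variables draw from only 5 values {1, 4, 5, 6, 8}, so each is used; only H can be 6, hence H = 6.

H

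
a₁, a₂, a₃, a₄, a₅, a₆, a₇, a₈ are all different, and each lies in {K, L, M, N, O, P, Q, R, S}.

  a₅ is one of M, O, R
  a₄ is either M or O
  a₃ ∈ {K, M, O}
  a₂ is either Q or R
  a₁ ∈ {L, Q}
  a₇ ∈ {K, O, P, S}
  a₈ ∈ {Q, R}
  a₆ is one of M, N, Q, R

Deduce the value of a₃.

The 2 variables a₂ and a₈ are confined to {Q, R}, which locks those values in; drop them from a₁, a₅, a₆.
That leaves a₁ = L.
The 2 variables a₄ and a₅ are confined to {M, O}, which locks those values in; drop them from a₃, a₆, a₇.
So a₃ = K.

K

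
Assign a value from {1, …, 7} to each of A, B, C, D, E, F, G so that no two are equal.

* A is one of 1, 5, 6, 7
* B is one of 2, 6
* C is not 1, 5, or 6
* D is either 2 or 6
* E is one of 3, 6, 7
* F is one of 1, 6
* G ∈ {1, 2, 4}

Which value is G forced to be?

The 7 variables draw from only 7 values {1, 2, 3, 4, 5, 6, 7}, so each is used; only A can be 5, hence A = 5.
The 2 variables B and D are confined to {2, 6}, which locks those values in; drop them from C, E, F, G.
That leaves F = 1. Remove 1 from G.
So G = 4.

4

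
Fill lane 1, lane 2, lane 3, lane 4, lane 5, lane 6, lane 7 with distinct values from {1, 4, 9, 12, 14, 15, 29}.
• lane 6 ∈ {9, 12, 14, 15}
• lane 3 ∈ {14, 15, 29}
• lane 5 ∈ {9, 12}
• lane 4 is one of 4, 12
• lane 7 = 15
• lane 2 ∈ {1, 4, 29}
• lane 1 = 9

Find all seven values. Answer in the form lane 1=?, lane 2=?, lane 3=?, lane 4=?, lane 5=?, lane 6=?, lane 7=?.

lane 1's domain is down to {9}, so lane 1 = 9. Strike 9 from lane 5, lane 6.
lane 5 has just one choice, so lane 5 = 12. Remove 12 from lane 4, lane 6.
lane 7 must be 15 (only option left). Eliminate 15 elsewhere: lane 3, lane 6.
lane 4's domain is down to {4}, so lane 4 = 4. Remove 4 from lane 2.
lane 6's domain is down to {14}, so lane 6 = 14. So lane 3 can't be 14.
lane 3 must be 29 (only option left). Strike 29 from lane 2.
lane 2 has just one choice, so lane 2 = 1.

lane 1=9, lane 2=1, lane 3=29, lane 4=4, lane 5=12, lane 6=14, lane 7=15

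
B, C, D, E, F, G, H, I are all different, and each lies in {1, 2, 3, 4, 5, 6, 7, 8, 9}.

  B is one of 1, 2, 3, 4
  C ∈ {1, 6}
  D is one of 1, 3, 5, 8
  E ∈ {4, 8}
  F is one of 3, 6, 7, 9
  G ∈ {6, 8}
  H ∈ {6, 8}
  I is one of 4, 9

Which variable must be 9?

I

G and H share exactly the 2 values {6, 8}; by pigeonhole those values go to them, so strike 6, 8 from C, D, E, F.
C's domain is down to {1}, so C = 1. Eliminate 1 elsewhere: B, D.
E's domain is down to {4}, so E = 4. So B, I can't be 4.
So 9 goes to I.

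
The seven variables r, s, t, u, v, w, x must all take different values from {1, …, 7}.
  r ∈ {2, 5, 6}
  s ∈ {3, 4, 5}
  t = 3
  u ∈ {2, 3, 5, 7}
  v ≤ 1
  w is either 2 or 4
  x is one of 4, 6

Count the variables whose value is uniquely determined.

3

t must be 3 (only option left). So s, u can't be 3.
v must be 1 (only option left).
The 5 still-open variables draw from only 5 values {2, 4, 5, 6, 7}, so each is used; only u can be 7, hence u = 7.
Determined: t=3, u=7, v=1. The other variables each still have more than one consistent value. That makes 3.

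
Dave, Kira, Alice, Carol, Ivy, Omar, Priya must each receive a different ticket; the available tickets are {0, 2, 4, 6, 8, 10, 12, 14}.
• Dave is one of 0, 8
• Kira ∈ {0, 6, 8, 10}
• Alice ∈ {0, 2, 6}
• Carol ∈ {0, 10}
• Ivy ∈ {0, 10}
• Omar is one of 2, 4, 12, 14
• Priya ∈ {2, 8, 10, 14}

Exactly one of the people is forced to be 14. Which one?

Carol and Ivy share exactly the 2 values {0, 10}; by pigeonhole those values go to them, so strike 0, 10 from Dave, Kira, Alice, Priya.
That leaves Dave = 8. Eliminate 8 elsewhere: Kira, Priya.
Kira's domain is down to {6}, so Kira = 6. So Alice can't be 6.
Alice's domain is down to {2}, so Alice = 2. Strike 2 from Omar, Priya.
So 14 goes to Priya.

Priya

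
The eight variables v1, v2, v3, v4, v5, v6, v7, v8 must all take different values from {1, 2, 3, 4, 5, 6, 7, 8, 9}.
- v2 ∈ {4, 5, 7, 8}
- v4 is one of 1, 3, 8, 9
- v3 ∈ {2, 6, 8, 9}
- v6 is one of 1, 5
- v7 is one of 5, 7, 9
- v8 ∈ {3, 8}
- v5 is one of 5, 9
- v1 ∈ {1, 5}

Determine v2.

4

The 2 variables v1 and v6 are confined to {1, 5}, which locks those values in; drop them from v2, v4, v5, v7.
v5 must be 9 (only option left). Strike 9 from v3, v4, v7.
That leaves v7 = 7. Strike 7 from v2.
v4 and v8 between them cover only {3, 8} — a naked pair. Remove those values from v2, v3.
So v2 = 4.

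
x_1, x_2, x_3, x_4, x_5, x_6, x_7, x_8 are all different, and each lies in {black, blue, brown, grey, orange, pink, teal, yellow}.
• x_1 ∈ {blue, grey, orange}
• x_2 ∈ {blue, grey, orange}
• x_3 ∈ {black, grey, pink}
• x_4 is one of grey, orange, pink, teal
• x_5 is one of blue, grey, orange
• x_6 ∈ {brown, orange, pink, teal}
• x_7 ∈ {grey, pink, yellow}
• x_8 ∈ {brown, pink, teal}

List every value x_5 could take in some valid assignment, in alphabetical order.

blue, grey, orange

The 8 variables together cover exactly {black, blue, brown, grey, orange, pink, teal, yellow} — 8 values for 8 variables — and black appears only in x_3's list, so x_3 = black.
The 7 still-open variables together cover exactly {blue, brown, grey, orange, pink, teal, yellow} — 7 values for 7 variables — and yellow appears only in x_7's list, so x_7 = yellow.
x_1, x_2, x_5 between them cover only {blue, grey, orange} — a naked triple. Remove those values from x_4, x_6.
No further eliminations apply; x_5 can still be any of blue, grey, orange.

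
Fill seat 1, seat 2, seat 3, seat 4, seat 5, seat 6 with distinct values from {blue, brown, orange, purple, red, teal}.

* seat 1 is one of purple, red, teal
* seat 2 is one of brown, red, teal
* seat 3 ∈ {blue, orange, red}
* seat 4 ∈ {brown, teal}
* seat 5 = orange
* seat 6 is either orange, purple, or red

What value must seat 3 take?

seat 5 must be orange (only option left). Eliminate orange elsewhere: seat 3, seat 6.
The 5 still-open variables draw from only 5 values {blue, brown, purple, red, teal}, so each is used; only seat 3 can be blue, hence seat 3 = blue.

blue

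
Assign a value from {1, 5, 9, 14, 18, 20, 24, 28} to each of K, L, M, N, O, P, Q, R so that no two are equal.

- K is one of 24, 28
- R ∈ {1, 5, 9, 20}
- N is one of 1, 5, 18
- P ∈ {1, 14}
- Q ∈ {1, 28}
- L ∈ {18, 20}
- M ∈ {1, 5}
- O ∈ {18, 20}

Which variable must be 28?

The 8 variables draw from only 8 values {1, 5, 9, 14, 18, 20, 24, 28}, so each is used; only R can be 9, hence R = 9.
The 7 still-open variables together cover exactly {1, 5, 14, 18, 20, 24, 28} — 7 values for 7 variables — and 14 appears only in P's list, so P = 14.
The 6 still-open variables together cover exactly {1, 5, 18, 20, 24, 28} — 6 values for 6 variables — and 24 appears only in K's list, so K = 24.
Among the 5 still-open variables, 28 fits only Q (and all 5 values in {1, 5, 18, 20, 28} must be used), so Q = 28.

Q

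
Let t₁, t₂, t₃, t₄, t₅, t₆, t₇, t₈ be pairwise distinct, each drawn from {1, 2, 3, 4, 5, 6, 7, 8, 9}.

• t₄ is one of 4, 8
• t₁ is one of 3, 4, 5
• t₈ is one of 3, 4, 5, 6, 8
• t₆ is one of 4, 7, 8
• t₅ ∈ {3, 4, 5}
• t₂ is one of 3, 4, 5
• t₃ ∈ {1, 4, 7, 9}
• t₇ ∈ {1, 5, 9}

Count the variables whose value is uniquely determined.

The 8 variables draw from only 8 values {1, 3, 4, 5, 6, 7, 8, 9}, so each is used; only t₈ can be 6, hence t₈ = 6.
t₁, t₂, t₅ between them cover only {3, 4, 5} — a naked triple. Remove those values from t₃, t₄, t₆, t₇.
t₄ must be 8 (only option left). So t₆ can't be 8.
t₆ must be 7 (only option left). So t₃ can't be 7.
Determined: t₄=8, t₆=7, t₈=6. The other variables each still have more than one consistent value. That makes 3.

3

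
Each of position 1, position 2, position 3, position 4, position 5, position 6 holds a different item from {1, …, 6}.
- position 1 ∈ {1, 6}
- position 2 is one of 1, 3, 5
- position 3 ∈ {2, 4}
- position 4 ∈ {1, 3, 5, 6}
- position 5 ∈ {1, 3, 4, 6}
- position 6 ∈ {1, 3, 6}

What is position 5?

4

The 6 variables draw from only 6 values {1, 2, 3, 4, 5, 6}, so each is used; only position 3 can be 2, hence position 3 = 2.
Among the 5 still-open variables, 4 fits only position 5 (and all 5 values in {1, 3, 4, 5, 6} must be used), so position 5 = 4.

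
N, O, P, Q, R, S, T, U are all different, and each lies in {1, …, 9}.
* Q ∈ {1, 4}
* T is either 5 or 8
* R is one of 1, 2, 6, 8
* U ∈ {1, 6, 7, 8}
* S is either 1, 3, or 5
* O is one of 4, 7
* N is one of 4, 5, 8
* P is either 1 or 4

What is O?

The 8 variables draw from only 8 values {1, 2, 3, 4, 5, 6, 7, 8}, so each is used; only R can be 2, hence R = 2.
The 7 still-open variables together cover exactly {1, 3, 4, 5, 6, 7, 8} — 7 values for 7 variables — and 3 appears only in S's list, so S = 3.
The 6 still-open variables together cover exactly {1, 4, 5, 6, 7, 8} — 6 values for 6 variables — and 6 appears only in U's list, so U = 6.
The 5 still-open variables draw from only 5 values {1, 4, 5, 7, 8}, so each is used; only O can be 7, hence O = 7.

7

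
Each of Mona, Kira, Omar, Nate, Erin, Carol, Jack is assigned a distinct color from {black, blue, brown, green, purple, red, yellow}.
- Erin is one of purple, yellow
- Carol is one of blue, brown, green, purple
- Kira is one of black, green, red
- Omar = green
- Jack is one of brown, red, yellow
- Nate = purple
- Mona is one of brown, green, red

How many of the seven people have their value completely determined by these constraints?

Omar has just one choice, so Omar = green. Strike green from Mona, Kira, Carol.
Nate has just one choice, so Nate = purple. Remove purple from Erin, Carol.
Erin has just one choice, so Erin = yellow. Eliminate yellow elsewhere: Jack.
The 4 still-open variables draw from only 4 values {black, blue, brown, red}, so each is used; only Kira can be black, hence Kira = black.
Among the 3 still-open variables, blue fits only Carol (and all 3 values in {blue, brown, red} must be used), so Carol = blue.
Determined: Kira=black, Omar=green, Nate=purple, Erin=yellow, Carol=blue. The other people each still have more than one consistent value. That makes 5.

5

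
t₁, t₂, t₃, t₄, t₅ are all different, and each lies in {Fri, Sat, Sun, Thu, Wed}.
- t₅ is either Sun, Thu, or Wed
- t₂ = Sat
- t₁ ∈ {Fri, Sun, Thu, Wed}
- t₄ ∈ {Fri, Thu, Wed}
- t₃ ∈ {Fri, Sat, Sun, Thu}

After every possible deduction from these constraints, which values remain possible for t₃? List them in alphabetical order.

t₂ has just one choice, so t₂ = Sat. Remove Sat from t₃.
No further eliminations apply; t₃ can still be any of Fri, Sun, Thu.

Fri, Sun, Thu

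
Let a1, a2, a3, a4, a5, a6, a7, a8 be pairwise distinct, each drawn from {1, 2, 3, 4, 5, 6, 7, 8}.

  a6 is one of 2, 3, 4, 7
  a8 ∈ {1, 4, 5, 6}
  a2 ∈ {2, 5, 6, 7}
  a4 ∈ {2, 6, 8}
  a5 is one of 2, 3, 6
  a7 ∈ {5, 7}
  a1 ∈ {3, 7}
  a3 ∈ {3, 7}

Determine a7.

5

The 8 variables draw from only 8 values {1, 2, 3, 4, 5, 6, 7, 8}, so each is used; only a8 can be 1, hence a8 = 1.
The 7 still-open variables draw from only 7 values {2, 3, 4, 5, 6, 7, 8}, so each is used; only a6 can be 4, hence a6 = 4.
Among the 6 still-open variables, 8 fits only a4 (and all 6 values in {2, 3, 5, 6, 7, 8} must be used), so a4 = 8.
a1 and a3 share exactly the 2 values {3, 7}; by pigeonhole those values go to them, so strike 3, 7 from a2, a5, a7.
So a7 = 5.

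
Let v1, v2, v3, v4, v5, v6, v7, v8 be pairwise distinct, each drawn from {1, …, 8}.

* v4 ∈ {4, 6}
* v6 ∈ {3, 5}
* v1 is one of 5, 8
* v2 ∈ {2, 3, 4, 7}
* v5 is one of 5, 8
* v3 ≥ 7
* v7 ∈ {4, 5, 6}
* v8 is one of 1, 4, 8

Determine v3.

The 8 variables together cover exactly {1, 2, 3, 4, 5, 6, 7, 8} — 8 values for 8 variables — and 1 appears only in v8's list, so v8 = 1.
The 7 still-open variables together cover exactly {2, 3, 4, 5, 6, 7, 8} — 7 values for 7 variables — and 2 appears only in v2's list, so v2 = 2.
The 6 still-open variables draw from only 6 values {3, 4, 5, 6, 7, 8}, so each is used; only v6 can be 3, hence v6 = 3.
Among the 5 still-open variables, 7 fits only v3 (and all 5 values in {4, 5, 6, 7, 8} must be used), so v3 = 7.

7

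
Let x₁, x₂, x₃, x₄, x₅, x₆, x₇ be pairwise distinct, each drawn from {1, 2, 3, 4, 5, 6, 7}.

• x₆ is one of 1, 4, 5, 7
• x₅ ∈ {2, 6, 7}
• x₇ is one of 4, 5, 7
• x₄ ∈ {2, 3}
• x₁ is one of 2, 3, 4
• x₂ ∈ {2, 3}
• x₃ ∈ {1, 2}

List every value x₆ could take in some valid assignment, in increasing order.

5, 7

The 7 variables together cover exactly {1, 2, 3, 4, 5, 6, 7} — 7 values for 7 variables — and 6 appears only in x₅'s list, so x₅ = 6.
x₂ and x₄ between them cover only {2, 3} — a naked pair. Remove those values from x₁, x₃.
x₁'s domain is down to {4}, so x₁ = 4. Remove 4 from x₆, x₇.
x₃ must be 1 (only option left). Remove 1 from x₆.
No further eliminations apply; x₆ can still be any of 5, 7.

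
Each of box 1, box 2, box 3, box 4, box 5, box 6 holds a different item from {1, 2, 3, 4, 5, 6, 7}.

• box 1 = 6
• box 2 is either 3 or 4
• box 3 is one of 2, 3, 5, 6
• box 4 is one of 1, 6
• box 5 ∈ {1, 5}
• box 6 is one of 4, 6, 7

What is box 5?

box 1 must be 6 (only option left). Remove 6 from box 3, box 4, box 6.
box 4 has just one choice, so box 4 = 1. So box 5 can't be 1.
So box 5 = 5.

5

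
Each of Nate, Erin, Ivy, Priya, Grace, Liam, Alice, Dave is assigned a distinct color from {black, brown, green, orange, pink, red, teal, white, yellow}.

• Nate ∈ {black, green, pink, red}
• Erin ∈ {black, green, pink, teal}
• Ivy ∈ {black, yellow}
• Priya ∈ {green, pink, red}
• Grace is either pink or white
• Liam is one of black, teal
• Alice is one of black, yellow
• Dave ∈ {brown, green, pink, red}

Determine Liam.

Among the 8 variables, brown fits only Dave (and all 8 values in {black, brown, green, pink, red, teal, white, yellow} must be used), so Dave = brown.
Among the 7 still-open variables, white fits only Grace (and all 7 values in {black, green, pink, red, teal, white, yellow} must be used), so Grace = white.
Ivy and Alice between them cover only {black, yellow} — a naked pair. Remove those values from Nate, Erin, Liam.
So Liam = teal.

teal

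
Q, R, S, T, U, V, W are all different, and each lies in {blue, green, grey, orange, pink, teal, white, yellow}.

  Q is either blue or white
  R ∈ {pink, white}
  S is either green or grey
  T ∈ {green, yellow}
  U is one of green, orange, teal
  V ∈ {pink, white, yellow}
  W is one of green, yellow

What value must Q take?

blue

T and W share exactly the 2 values {green, yellow}; by pigeonhole those values go to them, so strike green, yellow from S, U, V.
S has just one choice, so S = grey.
R and V between them cover only {pink, white} — a naked pair. Remove those values from Q.
So Q = blue.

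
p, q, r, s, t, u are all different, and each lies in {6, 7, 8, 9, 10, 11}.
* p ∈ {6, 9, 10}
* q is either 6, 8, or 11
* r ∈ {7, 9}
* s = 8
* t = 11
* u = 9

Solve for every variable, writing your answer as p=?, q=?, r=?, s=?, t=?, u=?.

p=10, q=6, r=7, s=8, t=11, u=9

s has just one choice, so s = 8. So q can't be 8.
t must be 11 (only option left). So q can't be 11.
u has just one choice, so u = 9. Eliminate 9 elsewhere: p, r.
q's domain is down to {6}, so q = 6. Remove 6 from p.
r must be 7 (only option left).
That leaves p = 10.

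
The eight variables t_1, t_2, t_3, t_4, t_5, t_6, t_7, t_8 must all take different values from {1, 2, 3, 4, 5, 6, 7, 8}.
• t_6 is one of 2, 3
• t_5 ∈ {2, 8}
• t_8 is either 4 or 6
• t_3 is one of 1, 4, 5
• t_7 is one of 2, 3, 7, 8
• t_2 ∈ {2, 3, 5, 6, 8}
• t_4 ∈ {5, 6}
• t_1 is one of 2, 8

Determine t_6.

The 8 variables together cover exactly {1, 2, 3, 4, 5, 6, 7, 8} — 8 values for 8 variables — and 1 appears only in t_3's list, so t_3 = 1.
The 7 still-open variables draw from only 7 values {2, 3, 4, 5, 6, 7, 8}, so each is used; only t_8 can be 4, hence t_8 = 4.
The 6 still-open variables draw from only 6 values {2, 3, 5, 6, 7, 8}, so each is used; only t_7 can be 7, hence t_7 = 7.
t_1 and t_5 between them cover only {2, 8} — a naked pair. Remove those values from t_2, t_6.
So t_6 = 3.

3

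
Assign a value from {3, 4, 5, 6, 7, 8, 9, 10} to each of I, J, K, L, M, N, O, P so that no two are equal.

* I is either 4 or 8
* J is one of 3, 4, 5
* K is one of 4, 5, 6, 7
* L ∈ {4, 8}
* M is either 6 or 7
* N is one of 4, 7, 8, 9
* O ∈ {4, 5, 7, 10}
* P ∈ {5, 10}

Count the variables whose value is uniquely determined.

Among the 8 variables, 3 fits only J (and all 8 values in {3, 4, 5, 6, 7, 8, 9, 10} must be used), so J = 3.
Among the 7 still-open variables, 9 fits only N (and all 7 values in {4, 5, 6, 7, 8, 9, 10} must be used), so N = 9.
I and L between them cover only {4, 8} — a naked pair. Remove those values from K, O.
Determined: J=3, N=9. The other variables each still have more than one consistent value. That makes 2.

2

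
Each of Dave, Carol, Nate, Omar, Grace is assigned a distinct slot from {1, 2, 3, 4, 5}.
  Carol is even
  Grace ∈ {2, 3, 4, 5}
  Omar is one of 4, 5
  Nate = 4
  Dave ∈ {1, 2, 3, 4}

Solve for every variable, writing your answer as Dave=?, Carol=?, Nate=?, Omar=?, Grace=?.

Nate's domain is down to {4}, so Nate = 4. Remove 4 from Dave, Carol, Omar, Grace.
That leaves Omar = 5. Eliminate 5 elsewhere: Grace.
Carol's domain is down to {2}, so Carol = 2. Eliminate 2 elsewhere: Dave, Grace.
Grace has just one choice, so Grace = 3. Remove 3 from Dave.
Dave must be 1 (only option left).

Dave=1, Carol=2, Nate=4, Omar=5, Grace=3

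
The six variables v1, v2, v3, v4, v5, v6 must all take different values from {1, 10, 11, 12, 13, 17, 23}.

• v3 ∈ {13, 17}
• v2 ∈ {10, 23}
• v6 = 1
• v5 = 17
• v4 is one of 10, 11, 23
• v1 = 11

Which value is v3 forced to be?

13

v1 must be 11 (only option left). Eliminate 11 elsewhere: v4.
That leaves v5 = 17. Strike 17 from v3.
So v3 = 13.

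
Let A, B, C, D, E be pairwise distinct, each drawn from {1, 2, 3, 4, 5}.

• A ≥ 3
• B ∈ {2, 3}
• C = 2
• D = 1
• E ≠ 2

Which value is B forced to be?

C has just one choice, so C = 2. Remove 2 from B.
So B = 3.

3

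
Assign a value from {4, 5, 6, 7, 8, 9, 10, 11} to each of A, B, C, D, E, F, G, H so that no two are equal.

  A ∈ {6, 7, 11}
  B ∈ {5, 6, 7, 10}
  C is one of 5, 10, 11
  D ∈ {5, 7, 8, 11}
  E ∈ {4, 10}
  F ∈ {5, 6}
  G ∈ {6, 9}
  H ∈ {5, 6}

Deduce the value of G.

9

The 8 variables draw from only 8 values {4, 5, 6, 7, 8, 9, 10, 11}, so each is used; only E can be 4, hence E = 4.
The 7 still-open variables draw from only 7 values {5, 6, 7, 8, 9, 10, 11}, so each is used; only D can be 8, hence D = 8.
The 6 still-open variables draw from only 6 values {5, 6, 7, 9, 10, 11}, so each is used; only G can be 9, hence G = 9.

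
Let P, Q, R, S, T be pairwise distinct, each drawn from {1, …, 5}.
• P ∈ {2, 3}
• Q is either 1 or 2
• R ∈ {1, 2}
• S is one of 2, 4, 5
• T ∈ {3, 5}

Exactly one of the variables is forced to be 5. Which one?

T

The 5 variables draw from only 5 values {1, 2, 3, 4, 5}, so each is used; only S can be 4, hence S = 4.
The 4 still-open variables together cover exactly {1, 2, 3, 5} — 4 values for 4 variables — and 5 appears only in T's list, so T = 5.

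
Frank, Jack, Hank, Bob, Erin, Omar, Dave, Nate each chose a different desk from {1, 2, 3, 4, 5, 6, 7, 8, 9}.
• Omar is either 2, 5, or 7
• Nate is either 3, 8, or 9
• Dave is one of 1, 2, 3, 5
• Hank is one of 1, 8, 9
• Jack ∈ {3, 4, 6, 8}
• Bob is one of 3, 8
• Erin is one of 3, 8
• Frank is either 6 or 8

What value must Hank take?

1

Bob and Erin between them cover only {3, 8} — a naked pair. Remove those values from Frank, Jack, Hank, Dave, Nate.
Frank's domain is down to {6}, so Frank = 6. Strike 6 from Jack.
Jack's domain is down to {4}, so Jack = 4.
Nate must be 9 (only option left). Strike 9 from Hank.
So Hank = 1.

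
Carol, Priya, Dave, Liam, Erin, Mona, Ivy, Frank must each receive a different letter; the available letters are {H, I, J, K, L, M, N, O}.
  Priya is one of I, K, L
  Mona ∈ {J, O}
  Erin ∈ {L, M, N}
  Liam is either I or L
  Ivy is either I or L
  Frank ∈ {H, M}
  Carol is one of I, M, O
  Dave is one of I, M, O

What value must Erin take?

The 8 variables together cover exactly {H, I, J, K, L, M, N, O} — 8 values for 8 variables — and H appears only in Frank's list, so Frank = H.
The 7 still-open variables draw from only 7 values {I, J, K, L, M, N, O}, so each is used; only Mona can be J, hence Mona = J.
Among the 6 still-open variables, K fits only Priya (and all 6 values in {I, K, L, M, N, O} must be used), so Priya = K.
The 5 still-open variables draw from only 5 values {I, L, M, N, O}, so each is used; only Erin can be N, hence Erin = N.

N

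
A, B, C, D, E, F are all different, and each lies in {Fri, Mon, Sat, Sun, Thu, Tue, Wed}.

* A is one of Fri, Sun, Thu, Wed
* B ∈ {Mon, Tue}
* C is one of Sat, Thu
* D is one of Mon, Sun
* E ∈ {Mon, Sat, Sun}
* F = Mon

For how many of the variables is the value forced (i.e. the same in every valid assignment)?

5

F has just one choice, so F = Mon. So B, D, E can't be Mon.
B has just one choice, so B = Tue.
D's domain is down to {Sun}, so D = Sun. So A, E can't be Sun.
E must be Sat (only option left). So C can't be Sat.
C has just one choice, so C = Thu. Remove Thu from A.
Determined: B=Tue, C=Thu, D=Sun, E=Sat, F=Mon. The other variables each still have more than one consistent value. That makes 5.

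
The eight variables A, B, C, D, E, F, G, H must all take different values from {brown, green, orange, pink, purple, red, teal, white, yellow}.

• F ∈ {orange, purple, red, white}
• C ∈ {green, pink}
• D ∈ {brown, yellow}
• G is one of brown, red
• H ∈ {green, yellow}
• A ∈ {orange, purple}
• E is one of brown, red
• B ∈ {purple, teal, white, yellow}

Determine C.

E and G between them cover only {brown, red} — a naked pair. Remove those values from D, F.
That leaves D = yellow. Strike yellow from B, H.
H's domain is down to {green}, so H = green. Remove green from C.
So C = pink.

pink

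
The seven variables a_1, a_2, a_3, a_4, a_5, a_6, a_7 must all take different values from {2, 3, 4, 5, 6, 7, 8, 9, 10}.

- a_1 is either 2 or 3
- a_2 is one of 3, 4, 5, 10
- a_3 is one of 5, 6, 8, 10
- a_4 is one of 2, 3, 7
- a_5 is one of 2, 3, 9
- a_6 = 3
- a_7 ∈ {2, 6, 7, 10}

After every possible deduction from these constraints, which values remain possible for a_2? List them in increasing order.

a_6 must be 3 (only option left). Eliminate 3 elsewhere: a_1, a_2, a_4, a_5.
a_1 has just one choice, so a_1 = 2. Eliminate 2 elsewhere: a_4, a_5, a_7.
a_4 has just one choice, so a_4 = 7. Eliminate 7 elsewhere: a_7.
a_5 has just one choice, so a_5 = 9.
No further eliminations apply; a_2 can still be any of 4, 5, 10.

4, 5, 10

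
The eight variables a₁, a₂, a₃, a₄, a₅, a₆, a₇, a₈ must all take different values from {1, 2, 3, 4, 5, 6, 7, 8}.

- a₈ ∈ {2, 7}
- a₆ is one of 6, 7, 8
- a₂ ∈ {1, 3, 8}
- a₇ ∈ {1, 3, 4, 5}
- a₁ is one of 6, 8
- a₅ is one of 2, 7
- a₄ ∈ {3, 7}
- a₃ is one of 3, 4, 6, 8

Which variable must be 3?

a₄

Among the 8 variables, 5 fits only a₇ (and all 8 values in {1, 2, 3, 4, 5, 6, 7, 8} must be used), so a₇ = 5.
Among the 7 still-open variables, 1 fits only a₂ (and all 7 values in {1, 2, 3, 4, 6, 7, 8} must be used), so a₂ = 1.
The 6 still-open variables draw from only 6 values {2, 3, 4, 6, 7, 8}, so each is used; only a₃ can be 4, hence a₃ = 4.
Among the 5 still-open variables, 3 fits only a₄ (and all 5 values in {2, 3, 6, 7, 8} must be used), so a₄ = 3.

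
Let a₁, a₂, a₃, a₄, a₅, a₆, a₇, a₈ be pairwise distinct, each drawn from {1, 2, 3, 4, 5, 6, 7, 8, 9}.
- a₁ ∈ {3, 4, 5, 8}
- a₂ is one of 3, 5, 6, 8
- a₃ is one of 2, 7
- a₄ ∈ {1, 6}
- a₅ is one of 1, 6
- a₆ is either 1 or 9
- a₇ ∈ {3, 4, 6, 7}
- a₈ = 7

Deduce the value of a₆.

9

a₈ must be 7 (only option left). So a₃, a₇ can't be 7.
a₃'s domain is down to {2}, so a₃ = 2.
a₄ and a₅ share exactly the 2 values {1, 6}; by pigeonhole those values go to them, so strike 1, 6 from a₂, a₆, a₇.
So a₆ = 9.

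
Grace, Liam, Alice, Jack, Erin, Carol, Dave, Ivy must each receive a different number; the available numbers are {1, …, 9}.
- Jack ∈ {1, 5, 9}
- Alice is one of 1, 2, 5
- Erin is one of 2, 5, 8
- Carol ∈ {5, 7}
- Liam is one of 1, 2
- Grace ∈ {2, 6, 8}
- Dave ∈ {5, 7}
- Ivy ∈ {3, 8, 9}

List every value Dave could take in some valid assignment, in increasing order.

5, 7

The 8 variables draw from only 8 values {1, 2, 3, 5, 6, 7, 8, 9}, so each is used; only Ivy can be 3, hence Ivy = 3.
Among the 7 still-open variables, 6 fits only Grace (and all 7 values in {1, 2, 5, 6, 7, 8, 9} must be used), so Grace = 6.
The 6 still-open variables draw from only 6 values {1, 2, 5, 7, 8, 9}, so each is used; only Erin can be 8, hence Erin = 8.
The 5 still-open variables together cover exactly {1, 2, 5, 7, 9} — 5 values for 5 variables — and 9 appears only in Jack's list, so Jack = 9.
Carol and Dave between them cover only {5, 7} — a naked pair. Remove those values from Alice.
No further eliminations apply; Dave can still be any of 5, 7.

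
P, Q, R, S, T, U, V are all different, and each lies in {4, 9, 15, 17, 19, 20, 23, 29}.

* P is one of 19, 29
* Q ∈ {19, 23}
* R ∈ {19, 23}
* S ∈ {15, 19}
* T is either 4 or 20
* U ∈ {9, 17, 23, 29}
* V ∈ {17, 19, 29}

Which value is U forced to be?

9

Q and R between them cover only {19, 23} — a naked pair. Remove those values from P, S, U, V.
P must be 29 (only option left). Eliminate 29 elsewhere: U, V.
S has just one choice, so S = 15.
V's domain is down to {17}, so V = 17. Eliminate 17 elsewhere: U.
So U = 9.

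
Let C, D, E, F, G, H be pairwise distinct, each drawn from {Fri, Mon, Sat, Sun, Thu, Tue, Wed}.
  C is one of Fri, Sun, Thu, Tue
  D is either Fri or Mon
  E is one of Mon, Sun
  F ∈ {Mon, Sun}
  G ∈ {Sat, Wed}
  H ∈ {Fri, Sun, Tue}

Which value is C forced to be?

Thu

E and F between them cover only {Mon, Sun} — a naked pair. Remove those values from C, D, H.
D has just one choice, so D = Fri. Strike Fri from C, H.
H's domain is down to {Tue}, so H = Tue. Remove Tue from C.
So C = Thu.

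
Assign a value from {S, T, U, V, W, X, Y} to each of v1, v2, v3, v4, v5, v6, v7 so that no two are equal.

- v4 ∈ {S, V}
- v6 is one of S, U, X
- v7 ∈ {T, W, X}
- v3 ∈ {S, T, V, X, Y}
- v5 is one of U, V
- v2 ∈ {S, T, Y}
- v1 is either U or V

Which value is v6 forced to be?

X

The 7 variables together cover exactly {S, T, U, V, W, X, Y} — 7 values for 7 variables — and W appears only in v7's list, so v7 = W.
v1 and v5 between them cover only {U, V} — a naked pair. Remove those values from v3, v4, v6.
v4 has just one choice, so v4 = S. Strike S from v2, v3, v6.
So v6 = X.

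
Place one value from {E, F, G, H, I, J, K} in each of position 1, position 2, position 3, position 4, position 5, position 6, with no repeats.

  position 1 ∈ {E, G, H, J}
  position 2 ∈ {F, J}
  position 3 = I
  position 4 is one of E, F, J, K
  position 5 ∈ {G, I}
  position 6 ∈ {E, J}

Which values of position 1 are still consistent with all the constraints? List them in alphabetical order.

position 3 must be I (only option left). Strike I from position 5.
position 5 has just one choice, so position 5 = G. Eliminate G elsewhere: position 1.
No further eliminations apply; position 1 can still be any of E, H, J.

E, H, J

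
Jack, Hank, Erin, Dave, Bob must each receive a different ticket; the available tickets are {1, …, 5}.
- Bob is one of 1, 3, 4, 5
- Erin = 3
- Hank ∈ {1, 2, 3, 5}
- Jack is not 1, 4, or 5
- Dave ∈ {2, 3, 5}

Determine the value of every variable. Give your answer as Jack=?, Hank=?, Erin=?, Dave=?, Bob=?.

Jack=2, Hank=1, Erin=3, Dave=5, Bob=4

Erin's domain is down to {3}, so Erin = 3. Eliminate 3 elsewhere: Jack, Hank, Dave, Bob.
Jack has just one choice, so Jack = 2. Eliminate 2 elsewhere: Hank, Dave.
That leaves Dave = 5. Remove 5 from Hank, Bob.
That leaves Hank = 1. Strike 1 from Bob.
Bob must be 4 (only option left).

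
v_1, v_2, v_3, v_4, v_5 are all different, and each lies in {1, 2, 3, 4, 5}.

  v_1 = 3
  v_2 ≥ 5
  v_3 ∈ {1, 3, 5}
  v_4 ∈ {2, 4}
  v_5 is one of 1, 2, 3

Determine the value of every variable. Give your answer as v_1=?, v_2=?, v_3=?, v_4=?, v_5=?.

v_1's domain is down to {3}, so v_1 = 3. Strike 3 from v_3, v_5.
v_2's domain is down to {5}, so v_2 = 5. So v_3 can't be 5.
v_3 must be 1 (only option left). Strike 1 from v_5.
That leaves v_5 = 2. Remove 2 from v_4.
v_4's domain is down to {4}, so v_4 = 4.

v_1=3, v_2=5, v_3=1, v_4=4, v_5=2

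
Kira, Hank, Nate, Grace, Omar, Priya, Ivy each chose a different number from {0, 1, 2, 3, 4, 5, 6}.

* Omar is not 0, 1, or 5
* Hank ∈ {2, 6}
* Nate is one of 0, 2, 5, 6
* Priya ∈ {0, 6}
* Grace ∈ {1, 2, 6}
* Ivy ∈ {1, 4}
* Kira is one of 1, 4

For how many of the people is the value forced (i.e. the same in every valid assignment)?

3

The 7 variables together cover exactly {0, 1, 2, 3, 4, 5, 6} — 7 values for 7 variables — and 3 appears only in Omar's list, so Omar = 3.
The 6 still-open variables draw from only 6 values {0, 1, 2, 4, 5, 6}, so each is used; only Nate can be 5, hence Nate = 5.
The 5 still-open variables draw from only 5 values {0, 1, 2, 4, 6}, so each is used; only Priya can be 0, hence Priya = 0.
Kira and Ivy between them cover only {1, 4} — a naked pair. Remove those values from Grace.
Determined: Nate=5, Omar=3, Priya=0. The other people each still have more than one consistent value. That makes 3.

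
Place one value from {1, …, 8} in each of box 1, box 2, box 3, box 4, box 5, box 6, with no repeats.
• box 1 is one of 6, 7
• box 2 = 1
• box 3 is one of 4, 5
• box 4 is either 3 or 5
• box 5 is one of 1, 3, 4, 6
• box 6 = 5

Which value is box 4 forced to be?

box 2 must be 1 (only option left). Remove 1 from box 5.
box 6's domain is down to {5}, so box 6 = 5. Remove 5 from box 3, box 4.
So box 4 = 3.

3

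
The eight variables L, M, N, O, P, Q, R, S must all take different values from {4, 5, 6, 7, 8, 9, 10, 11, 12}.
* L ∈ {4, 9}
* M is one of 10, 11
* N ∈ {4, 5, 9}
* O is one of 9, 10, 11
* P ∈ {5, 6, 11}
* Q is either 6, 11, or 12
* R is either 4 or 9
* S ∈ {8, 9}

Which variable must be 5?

N

Among the 8 variables, 8 fits only S (and all 8 values in {4, 5, 6, 8, 9, 10, 11, 12} must be used), so S = 8.
The 7 still-open variables together cover exactly {4, 5, 6, 9, 10, 11, 12} — 7 values for 7 variables — and 12 appears only in Q's list, so Q = 12.
Among the 6 still-open variables, 6 fits only P (and all 6 values in {4, 5, 6, 9, 10, 11} must be used), so P = 6.
The 5 still-open variables draw from only 5 values {4, 5, 9, 10, 11}, so each is used; only N can be 5, hence N = 5.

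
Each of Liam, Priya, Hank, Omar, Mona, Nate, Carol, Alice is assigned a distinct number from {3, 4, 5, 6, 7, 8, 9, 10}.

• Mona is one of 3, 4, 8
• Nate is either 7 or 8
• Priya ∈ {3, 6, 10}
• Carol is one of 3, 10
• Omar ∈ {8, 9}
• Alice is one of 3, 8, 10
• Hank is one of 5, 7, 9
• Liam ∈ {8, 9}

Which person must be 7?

Nate

Among the 8 variables, 4 fits only Mona (and all 8 values in {3, 4, 5, 6, 7, 8, 9, 10} must be used), so Mona = 4.
The 7 still-open variables draw from only 7 values {3, 5, 6, 7, 8, 9, 10}, so each is used; only Hank can be 5, hence Hank = 5.
The 6 still-open variables draw from only 6 values {3, 6, 7, 8, 9, 10}, so each is used; only Priya can be 6, hence Priya = 6.
The 5 still-open variables draw from only 5 values {3, 7, 8, 9, 10}, so each is used; only Nate can be 7, hence Nate = 7.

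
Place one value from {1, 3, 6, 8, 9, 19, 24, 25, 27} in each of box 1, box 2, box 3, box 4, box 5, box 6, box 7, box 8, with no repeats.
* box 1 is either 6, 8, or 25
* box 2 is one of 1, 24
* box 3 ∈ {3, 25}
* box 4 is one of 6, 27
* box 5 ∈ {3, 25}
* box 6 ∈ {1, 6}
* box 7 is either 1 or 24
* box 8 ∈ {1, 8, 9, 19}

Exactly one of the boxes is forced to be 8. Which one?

box 1

box 2 and box 7 share exactly the 2 values {1, 24}; by pigeonhole those values go to them, so strike 1, 24 from box 6, box 8.
box 6 must be 6 (only option left). So box 1, box 4 can't be 6.
box 4's domain is down to {27}, so box 4 = 27.
box 3 and box 5 share exactly the 2 values {3, 25}; by pigeonhole those values go to them, so strike 3, 25 from box 1.
So 8 goes to box 1.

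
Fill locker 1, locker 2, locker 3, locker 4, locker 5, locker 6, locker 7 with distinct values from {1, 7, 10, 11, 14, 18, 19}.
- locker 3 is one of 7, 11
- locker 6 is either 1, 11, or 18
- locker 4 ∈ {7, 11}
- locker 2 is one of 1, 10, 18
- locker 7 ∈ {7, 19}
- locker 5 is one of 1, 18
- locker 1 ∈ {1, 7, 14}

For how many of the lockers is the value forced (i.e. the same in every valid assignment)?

The 7 variables draw from only 7 values {1, 7, 10, 11, 14, 18, 19}, so each is used; only locker 2 can be 10, hence locker 2 = 10.
The 6 still-open variables draw from only 6 values {1, 7, 11, 14, 18, 19}, so each is used; only locker 1 can be 14, hence locker 1 = 14.
The 5 still-open variables together cover exactly {1, 7, 11, 18, 19} — 5 values for 5 variables — and 19 appears only in locker 7's list, so locker 7 = 19.
The 2 variables locker 3 and locker 4 are confined to {7, 11}, which locks those values in; drop them from locker 6.
Determined: locker 1=14, locker 2=10, locker 7=19. The other lockers each still have more than one consistent value. That makes 3.

3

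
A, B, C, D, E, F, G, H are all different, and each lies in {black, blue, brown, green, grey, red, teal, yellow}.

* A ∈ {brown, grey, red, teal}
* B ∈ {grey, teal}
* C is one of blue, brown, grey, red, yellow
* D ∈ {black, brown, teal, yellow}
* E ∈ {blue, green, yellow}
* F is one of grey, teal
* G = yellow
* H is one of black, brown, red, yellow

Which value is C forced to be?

G has just one choice, so G = yellow. So C, D, E, H can't be yellow.
The 7 still-open variables together cover exactly {black, blue, brown, green, grey, red, teal} — 7 values for 7 variables — and green appears only in E's list, so E = green.
The 6 still-open variables together cover exactly {black, blue, brown, grey, red, teal} — 6 values for 6 variables — and blue appears only in C's list, so C = blue.

blue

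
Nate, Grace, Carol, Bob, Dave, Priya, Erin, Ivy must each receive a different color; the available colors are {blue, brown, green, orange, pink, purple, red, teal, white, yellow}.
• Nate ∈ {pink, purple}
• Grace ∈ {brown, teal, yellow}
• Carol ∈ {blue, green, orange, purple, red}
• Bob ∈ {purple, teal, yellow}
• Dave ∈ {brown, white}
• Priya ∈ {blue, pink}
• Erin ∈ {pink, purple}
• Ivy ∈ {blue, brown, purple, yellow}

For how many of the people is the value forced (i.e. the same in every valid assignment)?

Nate and Erin between them cover only {pink, purple} — a naked pair. Remove those values from Carol, Bob, Priya, Ivy.
Priya must be blue (only option left). So Carol, Ivy can't be blue.
The 3 variables Grace, Bob, Ivy are confined to {brown, teal, yellow}, which locks those values in; drop them from Dave.
Dave's domain is down to {white}, so Dave = white.
Determined: Dave=white, Priya=blue. The other people each still have more than one consistent value. That makes 2.

2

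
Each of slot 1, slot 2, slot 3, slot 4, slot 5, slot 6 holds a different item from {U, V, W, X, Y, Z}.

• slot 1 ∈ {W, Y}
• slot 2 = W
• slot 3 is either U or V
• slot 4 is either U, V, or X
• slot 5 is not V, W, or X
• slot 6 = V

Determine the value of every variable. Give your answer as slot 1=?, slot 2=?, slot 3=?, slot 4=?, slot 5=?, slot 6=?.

slot 1=Y, slot 2=W, slot 3=U, slot 4=X, slot 5=Z, slot 6=V

slot 2 must be W (only option left). Eliminate W elsewhere: slot 1.
slot 6 must be V (only option left). So slot 3, slot 4 can't be V.
slot 1's domain is down to {Y}, so slot 1 = Y. Eliminate Y elsewhere: slot 5.
slot 3 must be U (only option left). Eliminate U elsewhere: slot 4, slot 5.
slot 4 must be X (only option left).
slot 5 has just one choice, so slot 5 = Z.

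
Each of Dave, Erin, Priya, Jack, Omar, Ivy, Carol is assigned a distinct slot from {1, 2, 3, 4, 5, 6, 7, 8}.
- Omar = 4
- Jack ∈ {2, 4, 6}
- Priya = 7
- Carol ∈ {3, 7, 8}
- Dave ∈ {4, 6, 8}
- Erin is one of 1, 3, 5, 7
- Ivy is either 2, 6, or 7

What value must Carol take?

3

Priya's domain is down to {7}, so Priya = 7. Eliminate 7 elsewhere: Erin, Ivy, Carol.
Omar has just one choice, so Omar = 4. Eliminate 4 elsewhere: Dave, Jack.
The 2 variables Jack and Ivy are confined to {2, 6}, which locks those values in; drop them from Dave.
Dave has just one choice, so Dave = 8. So Carol can't be 8.
So Carol = 3.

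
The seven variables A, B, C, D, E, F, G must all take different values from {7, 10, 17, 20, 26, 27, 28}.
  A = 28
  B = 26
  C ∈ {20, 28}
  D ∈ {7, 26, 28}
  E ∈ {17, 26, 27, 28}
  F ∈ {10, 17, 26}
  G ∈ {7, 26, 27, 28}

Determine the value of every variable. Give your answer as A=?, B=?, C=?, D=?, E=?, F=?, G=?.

A has just one choice, so A = 28. So C, D, E, G can't be 28.
That leaves B = 26. So D, E, F, G can't be 26.
C must be 20 (only option left).
D has just one choice, so D = 7. Eliminate 7 elsewhere: G.
G must be 27 (only option left). Remove 27 from E.
E has just one choice, so E = 17. So F can't be 17.
F's domain is down to {10}, so F = 10.

A=28, B=26, C=20, D=7, E=17, F=10, G=27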